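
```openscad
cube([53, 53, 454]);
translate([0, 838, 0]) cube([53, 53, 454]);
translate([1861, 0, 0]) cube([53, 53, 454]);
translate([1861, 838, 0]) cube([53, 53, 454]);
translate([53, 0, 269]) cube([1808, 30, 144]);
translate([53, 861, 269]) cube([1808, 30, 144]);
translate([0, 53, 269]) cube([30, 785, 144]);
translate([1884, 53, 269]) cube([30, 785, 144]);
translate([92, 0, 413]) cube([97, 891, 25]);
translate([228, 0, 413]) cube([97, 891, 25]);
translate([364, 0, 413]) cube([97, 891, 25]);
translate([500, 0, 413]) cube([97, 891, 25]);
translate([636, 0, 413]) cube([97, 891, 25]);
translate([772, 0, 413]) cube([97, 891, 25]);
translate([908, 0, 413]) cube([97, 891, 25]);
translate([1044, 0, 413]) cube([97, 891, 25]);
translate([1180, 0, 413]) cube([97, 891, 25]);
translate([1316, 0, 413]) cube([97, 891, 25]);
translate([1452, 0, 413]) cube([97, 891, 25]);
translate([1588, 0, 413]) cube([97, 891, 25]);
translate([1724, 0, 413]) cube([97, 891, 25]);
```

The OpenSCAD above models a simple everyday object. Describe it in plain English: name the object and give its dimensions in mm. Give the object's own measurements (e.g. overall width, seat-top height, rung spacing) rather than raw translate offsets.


A bed frame 1914 mm long (x) by 891 mm wide (y). Four 53×53 mm corner posts, 454 mm tall, at the corners of the footprint. Four rails of 30 mm thickness and 144 mm height run between adjacent posts with their undersides at z = 269 mm, their outer faces flush with the outside of the frame (the two x-running rails run between the posts' inner faces; the two y-running rails run between the posts' inner faces). 13 slats, each 97 mm wide (x) and 25 mm thick, lie across the top of the two x-running rails, running the full 891 mm width of the frame in y; along x they sit between the end posts with a 39 mm gap after the −x posts and between neighbouring slats, leaving 40 mm before the +x posts.


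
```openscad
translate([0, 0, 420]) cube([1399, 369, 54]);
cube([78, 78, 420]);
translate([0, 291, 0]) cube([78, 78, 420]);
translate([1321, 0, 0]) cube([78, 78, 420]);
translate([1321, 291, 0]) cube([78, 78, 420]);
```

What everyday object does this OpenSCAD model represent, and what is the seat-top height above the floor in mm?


A bench. The seat-top height is 474 mm.

A long slab on four corner posts — a bench. The slab sits at z = 420 with thickness 54, so the top is 420 + 54 = 474 mm.


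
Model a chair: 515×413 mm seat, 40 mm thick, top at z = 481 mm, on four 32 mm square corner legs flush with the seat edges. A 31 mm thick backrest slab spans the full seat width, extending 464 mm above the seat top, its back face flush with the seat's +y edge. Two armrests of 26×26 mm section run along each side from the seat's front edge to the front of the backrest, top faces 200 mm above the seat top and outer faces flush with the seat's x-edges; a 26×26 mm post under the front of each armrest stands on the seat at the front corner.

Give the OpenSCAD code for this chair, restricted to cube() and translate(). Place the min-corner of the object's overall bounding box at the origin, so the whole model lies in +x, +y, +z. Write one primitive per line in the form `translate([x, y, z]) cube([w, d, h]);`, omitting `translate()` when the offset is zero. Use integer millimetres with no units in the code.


translate([0, 0, 441]) cube([515, 413, 40]);
cube([32, 32, 441]);
translate([483, 0, 0]) cube([32, 32, 441]);
translate([0, 381, 0]) cube([32, 32, 441]);
translate([483, 381, 0]) cube([32, 32, 441]);
translate([0, 382, 481]) cube([515, 31, 464]);
translate([0, 0, 655]) cube([26, 382, 26]);
translate([489, 0, 655]) cube([26, 382, 26]);
translate([0, 0, 481]) cube([26, 26, 174]);
translate([489, 0, 481]) cube([26, 26, 174]);


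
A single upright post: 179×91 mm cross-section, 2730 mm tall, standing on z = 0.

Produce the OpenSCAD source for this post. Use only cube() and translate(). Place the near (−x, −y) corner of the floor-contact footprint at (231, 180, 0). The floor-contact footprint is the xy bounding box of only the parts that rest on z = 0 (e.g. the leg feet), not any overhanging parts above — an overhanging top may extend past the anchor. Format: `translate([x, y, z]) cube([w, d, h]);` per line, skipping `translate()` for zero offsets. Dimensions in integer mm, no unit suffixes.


translate([231, 180, 0]) cube([179, 91, 2730]);


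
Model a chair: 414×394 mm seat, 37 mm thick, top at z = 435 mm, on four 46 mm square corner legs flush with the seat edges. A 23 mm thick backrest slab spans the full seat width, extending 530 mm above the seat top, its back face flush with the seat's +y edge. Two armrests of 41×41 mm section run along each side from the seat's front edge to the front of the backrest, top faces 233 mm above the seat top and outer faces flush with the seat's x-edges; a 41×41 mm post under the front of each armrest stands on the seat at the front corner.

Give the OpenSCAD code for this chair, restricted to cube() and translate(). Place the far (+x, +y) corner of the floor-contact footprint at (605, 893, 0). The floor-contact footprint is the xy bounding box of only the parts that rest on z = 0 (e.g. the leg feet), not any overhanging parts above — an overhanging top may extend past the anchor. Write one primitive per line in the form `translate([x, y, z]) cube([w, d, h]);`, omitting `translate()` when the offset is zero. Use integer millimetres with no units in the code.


// leg_h = 435 - 37 = 398
// arm post h = 233 - 41 = 192
translate([191, 499, 398]) cube([414, 394, 37]);
translate([191, 499, 0]) cube([46, 46, 398]);
translate([559, 499, 0]) cube([46, 46, 398]);
translate([191, 847, 0]) cube([46, 46, 398]);
translate([559, 847, 0]) cube([46, 46, 398]);
translate([191, 870, 435]) cube([414, 23, 530]);
translate([191, 499, 627]) cube([41, 371, 41]);
translate([564, 499, 627]) cube([41, 371, 41]);
translate([191, 499, 435]) cube([41, 41, 192]);
translate([564, 499, 435]) cube([41, 41, 192]);


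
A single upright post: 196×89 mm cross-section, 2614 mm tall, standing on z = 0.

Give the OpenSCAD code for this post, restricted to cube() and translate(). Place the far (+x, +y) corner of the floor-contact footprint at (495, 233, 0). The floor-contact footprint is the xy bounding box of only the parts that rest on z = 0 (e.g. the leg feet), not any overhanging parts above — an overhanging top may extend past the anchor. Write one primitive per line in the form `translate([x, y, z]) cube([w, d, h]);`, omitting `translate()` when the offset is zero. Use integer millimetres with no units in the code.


translate([299, 144, 0]) cube([196, 89, 2614]);


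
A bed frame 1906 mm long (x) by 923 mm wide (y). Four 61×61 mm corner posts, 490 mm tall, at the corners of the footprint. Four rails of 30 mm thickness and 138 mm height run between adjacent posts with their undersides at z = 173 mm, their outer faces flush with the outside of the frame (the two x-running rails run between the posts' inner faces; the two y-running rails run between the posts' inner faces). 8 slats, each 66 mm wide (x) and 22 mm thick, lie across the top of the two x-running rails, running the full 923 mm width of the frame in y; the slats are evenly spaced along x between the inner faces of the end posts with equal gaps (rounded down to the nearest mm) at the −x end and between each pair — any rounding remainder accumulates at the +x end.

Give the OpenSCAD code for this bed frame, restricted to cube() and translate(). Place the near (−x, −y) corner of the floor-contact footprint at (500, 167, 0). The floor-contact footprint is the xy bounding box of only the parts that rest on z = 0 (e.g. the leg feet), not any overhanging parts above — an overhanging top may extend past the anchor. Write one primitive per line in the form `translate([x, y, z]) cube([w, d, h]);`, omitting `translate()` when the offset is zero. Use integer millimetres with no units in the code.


translate([500, 167, 0]) cube([61, 61, 490]);
translate([500, 1029, 0]) cube([61, 61, 490]);
translate([2345, 167, 0]) cube([61, 61, 490]);
translate([2345, 1029, 0]) cube([61, 61, 490]);
translate([561, 167, 173]) cube([1784, 30, 138]);
translate([561, 1060, 173]) cube([1784, 30, 138]);
translate([500, 228, 173]) cube([30, 801, 138]);
translate([2376, 228, 173]) cube([30, 801, 138]);
translate([700, 167, 311]) cube([66, 923, 22]);
translate([905, 167, 311]) cube([66, 923, 22]);
translate([1110, 167, 311]) cube([66, 923, 22]);
translate([1315, 167, 311]) cube([66, 923, 22]);
translate([1520, 167, 311]) cube([66, 923, 22]);
translate([1725, 167, 311]) cube([66, 923, 22]);
translate([1930, 167, 311]) cube([66, 923, 22]);
translate([2135, 167, 311]) cube([66, 923, 22]);


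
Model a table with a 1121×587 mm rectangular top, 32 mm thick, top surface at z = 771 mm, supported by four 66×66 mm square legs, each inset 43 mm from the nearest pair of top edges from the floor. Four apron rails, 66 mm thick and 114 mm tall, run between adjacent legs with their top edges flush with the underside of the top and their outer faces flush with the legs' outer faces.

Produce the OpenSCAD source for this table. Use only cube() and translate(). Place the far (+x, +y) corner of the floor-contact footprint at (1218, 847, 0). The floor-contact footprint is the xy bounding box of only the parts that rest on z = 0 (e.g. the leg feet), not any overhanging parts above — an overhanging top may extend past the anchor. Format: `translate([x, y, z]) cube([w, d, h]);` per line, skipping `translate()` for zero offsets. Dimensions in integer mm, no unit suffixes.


// leg_h = 771 - 32 = 739
// apron z = 739 - 114 = 625
translate([140, 303, 739]) cube([1121, 587, 32]);
translate([183, 346, 0]) cube([66, 66, 739]);
translate([1152, 346, 0]) cube([66, 66, 739]);
translate([183, 781, 0]) cube([66, 66, 739]);
translate([1152, 781, 0]) cube([66, 66, 739]);
translate([249, 346, 625]) cube([903, 66, 114]);
translate([249, 781, 625]) cube([903, 66, 114]);
translate([183, 412, 625]) cube([66, 369, 114]);
translate([1152, 412, 625]) cube([66, 369, 114]);


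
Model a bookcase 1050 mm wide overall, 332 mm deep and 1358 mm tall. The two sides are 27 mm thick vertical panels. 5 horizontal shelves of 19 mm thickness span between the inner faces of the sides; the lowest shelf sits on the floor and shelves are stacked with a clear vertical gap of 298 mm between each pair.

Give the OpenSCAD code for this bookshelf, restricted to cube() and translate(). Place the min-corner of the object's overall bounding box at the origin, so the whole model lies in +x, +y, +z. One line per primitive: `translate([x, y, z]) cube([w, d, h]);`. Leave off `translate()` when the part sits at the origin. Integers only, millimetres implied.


cube([27, 332, 1358]);
translate([1023, 0, 0]) cube([27, 332, 1358]);
translate([27, 0, 0]) cube([996, 332, 19]);
translate([27, 0, 317]) cube([996, 332, 19]);
translate([27, 0, 634]) cube([996, 332, 19]);
translate([27, 0, 951]) cube([996, 332, 19]);
translate([27, 0, 1268]) cube([996, 332, 19]);


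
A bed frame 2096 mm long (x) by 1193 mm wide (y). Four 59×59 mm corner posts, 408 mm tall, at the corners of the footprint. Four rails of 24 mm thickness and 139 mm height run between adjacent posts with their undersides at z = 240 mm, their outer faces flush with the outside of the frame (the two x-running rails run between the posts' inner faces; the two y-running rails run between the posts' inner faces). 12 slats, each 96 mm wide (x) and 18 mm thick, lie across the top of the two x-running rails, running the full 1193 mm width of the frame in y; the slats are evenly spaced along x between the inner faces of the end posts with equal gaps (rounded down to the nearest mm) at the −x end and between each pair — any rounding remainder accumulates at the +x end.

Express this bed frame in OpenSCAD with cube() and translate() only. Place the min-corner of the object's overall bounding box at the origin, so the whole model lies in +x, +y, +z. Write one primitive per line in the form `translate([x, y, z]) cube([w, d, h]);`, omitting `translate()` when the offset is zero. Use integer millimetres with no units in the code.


// slat z = rail_z + rail_h = 240 + 139 = 379
// slat gap = ⌊(1978 − 12·96) / 13⌋ = 63
cube([59, 59, 408]);
translate([0, 1134, 0]) cube([59, 59, 408]);
translate([2037, 0, 0]) cube([59, 59, 408]);
translate([2037, 1134, 0]) cube([59, 59, 408]);
translate([59, 0, 240]) cube([1978, 24, 139]);
translate([59, 1169, 240]) cube([1978, 24, 139]);
translate([0, 59, 240]) cube([24, 1075, 139]);
translate([2072, 59, 240]) cube([24, 1075, 139]);
translate([122, 0, 379]) cube([96, 1193, 18]);
translate([281, 0, 379]) cube([96, 1193, 18]);
translate([440, 0, 379]) cube([96, 1193, 18]);
translate([599, 0, 379]) cube([96, 1193, 18]);
translate([758, 0, 379]) cube([96, 1193, 18]);
translate([917, 0, 379]) cube([96, 1193, 18]);
translate([1076, 0, 379]) cube([96, 1193, 18]);
translate([1235, 0, 379]) cube([96, 1193, 18]);
translate([1394, 0, 379]) cube([96, 1193, 18]);
translate([1553, 0, 379]) cube([96, 1193, 18]);
translate([1712, 0, 379]) cube([96, 1193, 18]);
translate([1871, 0, 379]) cube([96, 1193, 18]);


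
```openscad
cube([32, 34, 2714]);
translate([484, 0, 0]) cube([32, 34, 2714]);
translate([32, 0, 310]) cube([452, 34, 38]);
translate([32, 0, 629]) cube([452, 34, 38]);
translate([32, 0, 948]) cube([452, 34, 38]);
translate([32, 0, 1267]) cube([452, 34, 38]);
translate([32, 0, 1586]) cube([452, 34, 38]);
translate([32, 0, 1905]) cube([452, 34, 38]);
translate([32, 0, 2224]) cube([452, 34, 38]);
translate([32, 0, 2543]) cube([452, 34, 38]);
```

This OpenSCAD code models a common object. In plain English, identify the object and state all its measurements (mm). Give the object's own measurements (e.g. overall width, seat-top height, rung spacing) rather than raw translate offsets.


A straight ladder. Two 32×34 mm vertical rails, 2714 mm tall, stand 516 mm apart (outside-to-outside) with their front faces coplanar on the −y side. 8 rungs, each 34 mm deep and 38 mm tall, span between the inner faces of the rails, front faces flush with the rails. The lowest rung's underside is at z = 310 mm and rungs are spaced 319 mm apart (underside to underside).


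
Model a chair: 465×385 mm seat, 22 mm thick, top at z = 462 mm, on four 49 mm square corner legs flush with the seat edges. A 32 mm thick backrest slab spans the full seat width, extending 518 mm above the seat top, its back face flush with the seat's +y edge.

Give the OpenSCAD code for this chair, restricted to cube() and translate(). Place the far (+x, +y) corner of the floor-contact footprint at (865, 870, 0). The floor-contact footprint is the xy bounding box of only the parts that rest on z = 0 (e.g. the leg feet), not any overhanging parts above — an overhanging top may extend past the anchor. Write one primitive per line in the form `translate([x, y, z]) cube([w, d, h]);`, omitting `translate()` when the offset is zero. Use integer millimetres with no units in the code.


// leg_h = 462 - 22 = 440
translate([400, 485, 440]) cube([465, 385, 22]);
translate([400, 485, 0]) cube([49, 49, 440]);
translate([816, 485, 0]) cube([49, 49, 440]);
translate([400, 821, 0]) cube([49, 49, 440]);
translate([816, 821, 0]) cube([49, 49, 440]);
translate([400, 838, 462]) cube([465, 32, 518]);


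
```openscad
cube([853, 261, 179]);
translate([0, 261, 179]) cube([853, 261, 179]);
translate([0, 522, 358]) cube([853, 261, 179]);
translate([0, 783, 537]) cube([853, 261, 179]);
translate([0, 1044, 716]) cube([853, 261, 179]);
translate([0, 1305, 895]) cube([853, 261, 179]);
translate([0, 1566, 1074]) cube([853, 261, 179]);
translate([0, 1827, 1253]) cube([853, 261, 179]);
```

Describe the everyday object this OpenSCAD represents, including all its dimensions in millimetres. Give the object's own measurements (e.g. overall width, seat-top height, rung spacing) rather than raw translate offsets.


A straight staircase of 8 solid steps. Each step is 853 mm wide (x), 261 mm deep (y, the going) and 179 mm tall (the rise). The first step rests on the floor; each subsequent step sits one going further in +y and one rise higher in +z, directly behind and above the previous step with no overlap.


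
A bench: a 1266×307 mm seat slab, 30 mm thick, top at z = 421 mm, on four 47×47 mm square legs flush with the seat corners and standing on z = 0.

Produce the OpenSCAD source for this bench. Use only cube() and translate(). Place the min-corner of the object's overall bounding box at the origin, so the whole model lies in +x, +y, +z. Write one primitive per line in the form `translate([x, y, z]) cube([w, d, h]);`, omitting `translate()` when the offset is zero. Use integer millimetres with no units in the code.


translate([0, 0, 391]) cube([1266, 307, 30]);
cube([47, 47, 391]);
translate([0, 260, 0]) cube([47, 47, 391]);
translate([1219, 0, 0]) cube([47, 47, 391]);
translate([1219, 260, 0]) cube([47, 47, 391]);


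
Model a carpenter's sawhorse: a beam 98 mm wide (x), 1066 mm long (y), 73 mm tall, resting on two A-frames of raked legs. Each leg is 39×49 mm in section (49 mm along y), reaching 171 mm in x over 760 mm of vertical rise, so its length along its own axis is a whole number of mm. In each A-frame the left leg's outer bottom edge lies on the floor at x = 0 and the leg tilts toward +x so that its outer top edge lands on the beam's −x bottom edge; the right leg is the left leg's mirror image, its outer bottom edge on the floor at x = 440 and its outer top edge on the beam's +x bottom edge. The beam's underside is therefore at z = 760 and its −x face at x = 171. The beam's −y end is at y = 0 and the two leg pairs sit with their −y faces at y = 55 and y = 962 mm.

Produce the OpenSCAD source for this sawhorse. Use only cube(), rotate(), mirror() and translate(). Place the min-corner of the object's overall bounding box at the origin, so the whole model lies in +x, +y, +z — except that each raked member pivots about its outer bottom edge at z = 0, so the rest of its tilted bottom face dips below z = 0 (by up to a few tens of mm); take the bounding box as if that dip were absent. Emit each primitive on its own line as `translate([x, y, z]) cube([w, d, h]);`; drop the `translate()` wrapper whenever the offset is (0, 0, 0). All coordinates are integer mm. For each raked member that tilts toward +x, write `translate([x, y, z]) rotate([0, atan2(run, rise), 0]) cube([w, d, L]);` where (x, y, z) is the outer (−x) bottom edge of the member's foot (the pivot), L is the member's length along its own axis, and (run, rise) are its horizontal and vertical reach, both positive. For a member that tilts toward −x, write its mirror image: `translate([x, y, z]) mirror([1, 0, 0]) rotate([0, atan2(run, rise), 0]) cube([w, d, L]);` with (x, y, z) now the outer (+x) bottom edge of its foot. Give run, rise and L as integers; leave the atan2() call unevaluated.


translate([171, 0, 760]) cube([98, 1066, 73]);
translate([0, 55, 0]) rotate([0, atan2(171, 760), 0]) cube([39, 49, 779]);
translate([440, 55, 0]) mirror([1, 0, 0]) rotate([0, atan2(171, 760), 0]) cube([39, 49, 779]);
translate([0, 962, 0]) rotate([0, atan2(171, 760), 0]) cube([39, 49, 779]);
translate([440, 962, 0]) mirror([1, 0, 0]) rotate([0, atan2(171, 760), 0]) cube([39, 49, 779]);


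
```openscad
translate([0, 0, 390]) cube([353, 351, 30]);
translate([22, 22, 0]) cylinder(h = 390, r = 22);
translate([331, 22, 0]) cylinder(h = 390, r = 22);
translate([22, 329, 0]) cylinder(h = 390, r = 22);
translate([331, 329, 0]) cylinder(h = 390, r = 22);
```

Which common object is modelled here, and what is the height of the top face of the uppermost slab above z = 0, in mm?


A stool. The seat height is 420 mm.

A 353×351×30 slab at z = 390 on four corner cylinders — a stool. The seat top is 390 + 30 = 420 mm.


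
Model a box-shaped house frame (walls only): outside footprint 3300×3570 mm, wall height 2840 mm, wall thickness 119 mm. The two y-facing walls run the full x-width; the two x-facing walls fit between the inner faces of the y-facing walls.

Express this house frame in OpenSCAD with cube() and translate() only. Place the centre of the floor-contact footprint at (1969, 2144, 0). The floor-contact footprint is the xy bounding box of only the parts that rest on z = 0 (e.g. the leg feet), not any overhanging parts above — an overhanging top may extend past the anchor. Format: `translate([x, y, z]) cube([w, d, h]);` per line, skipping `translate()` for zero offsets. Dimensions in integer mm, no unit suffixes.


translate([319, 359, 0]) cube([3300, 119, 2840]);
translate([319, 3810, 0]) cube([3300, 119, 2840]);
translate([319, 478, 0]) cube([119, 3332, 2840]);
translate([3500, 478, 0]) cube([119, 3332, 2840]);


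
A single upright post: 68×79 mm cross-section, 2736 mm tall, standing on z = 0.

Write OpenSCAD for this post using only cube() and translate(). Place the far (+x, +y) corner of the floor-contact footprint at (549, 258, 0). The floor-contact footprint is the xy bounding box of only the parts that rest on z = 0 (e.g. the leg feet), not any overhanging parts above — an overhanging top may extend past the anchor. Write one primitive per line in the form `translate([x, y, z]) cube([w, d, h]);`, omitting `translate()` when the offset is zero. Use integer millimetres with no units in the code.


translate([481, 179, 0]) cube([68, 79, 2736]);


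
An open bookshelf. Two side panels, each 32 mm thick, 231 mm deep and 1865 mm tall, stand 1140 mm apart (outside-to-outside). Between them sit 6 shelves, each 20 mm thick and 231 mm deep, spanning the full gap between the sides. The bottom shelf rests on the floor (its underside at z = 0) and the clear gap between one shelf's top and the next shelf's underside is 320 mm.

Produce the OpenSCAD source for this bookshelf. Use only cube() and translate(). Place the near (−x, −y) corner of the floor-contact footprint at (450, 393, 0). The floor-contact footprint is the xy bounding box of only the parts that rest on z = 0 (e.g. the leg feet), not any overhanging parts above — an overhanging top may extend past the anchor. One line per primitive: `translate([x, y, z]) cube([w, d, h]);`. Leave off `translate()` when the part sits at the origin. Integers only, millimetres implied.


translate([450, 393, 0]) cube([32, 231, 1865]);
translate([1558, 393, 0]) cube([32, 231, 1865]);
translate([482, 393, 0]) cube([1076, 231, 20]);
translate([482, 393, 340]) cube([1076, 231, 20]);
translate([482, 393, 680]) cube([1076, 231, 20]);
translate([482, 393, 1020]) cube([1076, 231, 20]);
translate([482, 393, 1360]) cube([1076, 231, 20]);
translate([482, 393, 1700]) cube([1076, 231, 20]);


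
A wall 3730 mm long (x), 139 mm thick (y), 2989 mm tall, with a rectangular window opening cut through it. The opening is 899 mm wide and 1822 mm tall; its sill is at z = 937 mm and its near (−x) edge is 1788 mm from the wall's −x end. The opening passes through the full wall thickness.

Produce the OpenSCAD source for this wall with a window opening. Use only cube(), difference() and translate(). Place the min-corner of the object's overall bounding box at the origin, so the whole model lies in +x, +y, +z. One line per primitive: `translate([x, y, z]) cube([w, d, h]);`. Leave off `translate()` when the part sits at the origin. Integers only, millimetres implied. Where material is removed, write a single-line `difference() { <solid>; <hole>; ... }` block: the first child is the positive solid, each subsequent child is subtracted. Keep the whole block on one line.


difference() { cube([3730, 139, 2989]); translate([1788, 0, 937]) cube([899, 139, 1822]); }


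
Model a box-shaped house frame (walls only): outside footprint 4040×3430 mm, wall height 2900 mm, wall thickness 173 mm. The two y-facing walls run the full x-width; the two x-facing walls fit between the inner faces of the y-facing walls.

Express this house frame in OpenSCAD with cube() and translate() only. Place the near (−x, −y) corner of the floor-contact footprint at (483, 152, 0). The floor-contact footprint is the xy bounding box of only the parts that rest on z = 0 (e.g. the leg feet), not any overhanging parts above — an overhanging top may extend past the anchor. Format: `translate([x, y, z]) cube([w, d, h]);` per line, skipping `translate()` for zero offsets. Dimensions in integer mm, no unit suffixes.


translate([483, 152, 0]) cube([4040, 173, 2900]);
translate([483, 3409, 0]) cube([4040, 173, 2900]);
translate([483, 325, 0]) cube([173, 3084, 2900]);
translate([4350, 325, 0]) cube([173, 3084, 2900]);


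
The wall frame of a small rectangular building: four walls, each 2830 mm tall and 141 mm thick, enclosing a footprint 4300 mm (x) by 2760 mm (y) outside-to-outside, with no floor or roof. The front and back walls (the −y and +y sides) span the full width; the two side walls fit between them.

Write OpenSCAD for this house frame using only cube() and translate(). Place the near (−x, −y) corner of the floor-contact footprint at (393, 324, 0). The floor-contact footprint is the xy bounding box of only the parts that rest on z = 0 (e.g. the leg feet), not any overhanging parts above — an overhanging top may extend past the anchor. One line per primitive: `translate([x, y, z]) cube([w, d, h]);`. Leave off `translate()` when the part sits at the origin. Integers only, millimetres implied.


translate([393, 324, 0]) cube([4300, 141, 2830]);
translate([393, 2943, 0]) cube([4300, 141, 2830]);
translate([393, 465, 0]) cube([141, 2478, 2830]);
translate([4552, 465, 0]) cube([141, 2478, 2830]);


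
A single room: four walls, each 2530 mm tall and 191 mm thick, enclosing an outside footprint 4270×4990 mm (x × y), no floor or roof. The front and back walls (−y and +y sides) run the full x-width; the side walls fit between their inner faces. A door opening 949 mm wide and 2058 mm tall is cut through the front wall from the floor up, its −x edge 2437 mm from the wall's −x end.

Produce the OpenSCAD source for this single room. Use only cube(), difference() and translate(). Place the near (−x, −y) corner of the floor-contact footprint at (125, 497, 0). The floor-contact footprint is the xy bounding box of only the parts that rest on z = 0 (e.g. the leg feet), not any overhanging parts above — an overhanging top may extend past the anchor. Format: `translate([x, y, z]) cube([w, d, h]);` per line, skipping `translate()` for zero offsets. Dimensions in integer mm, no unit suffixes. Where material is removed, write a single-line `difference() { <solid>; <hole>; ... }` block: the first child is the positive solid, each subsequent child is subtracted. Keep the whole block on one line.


difference() { translate([125, 497, 0]) cube([4270, 191, 2530]); translate([2562, 497, 0]) cube([949, 191, 2058]); }
translate([125, 5296, 0]) cube([4270, 191, 2530]);
translate([125, 688, 0]) cube([191, 4608, 2530]);
translate([4204, 688, 0]) cube([191, 4608, 2530]);


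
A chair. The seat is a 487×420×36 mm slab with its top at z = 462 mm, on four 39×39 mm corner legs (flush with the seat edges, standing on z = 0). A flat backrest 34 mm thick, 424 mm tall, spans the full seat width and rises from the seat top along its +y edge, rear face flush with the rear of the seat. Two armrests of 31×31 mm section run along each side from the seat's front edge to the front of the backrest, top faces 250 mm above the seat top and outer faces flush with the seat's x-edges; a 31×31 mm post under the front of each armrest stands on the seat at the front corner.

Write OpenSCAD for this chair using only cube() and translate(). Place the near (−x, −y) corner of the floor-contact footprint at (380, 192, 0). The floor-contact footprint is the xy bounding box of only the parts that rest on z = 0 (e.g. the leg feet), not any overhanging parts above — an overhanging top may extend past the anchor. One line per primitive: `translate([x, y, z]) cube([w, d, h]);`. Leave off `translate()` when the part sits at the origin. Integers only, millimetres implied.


translate([380, 192, 426]) cube([487, 420, 36]);
translate([380, 192, 0]) cube([39, 39, 426]);
translate([828, 192, 0]) cube([39, 39, 426]);
translate([380, 573, 0]) cube([39, 39, 426]);
translate([828, 573, 0]) cube([39, 39, 426]);
translate([380, 578, 462]) cube([487, 34, 424]);
translate([380, 192, 681]) cube([31, 386, 31]);
translate([836, 192, 681]) cube([31, 386, 31]);
translate([380, 192, 462]) cube([31, 31, 219]);
translate([836, 192, 462]) cube([31, 31, 219]);


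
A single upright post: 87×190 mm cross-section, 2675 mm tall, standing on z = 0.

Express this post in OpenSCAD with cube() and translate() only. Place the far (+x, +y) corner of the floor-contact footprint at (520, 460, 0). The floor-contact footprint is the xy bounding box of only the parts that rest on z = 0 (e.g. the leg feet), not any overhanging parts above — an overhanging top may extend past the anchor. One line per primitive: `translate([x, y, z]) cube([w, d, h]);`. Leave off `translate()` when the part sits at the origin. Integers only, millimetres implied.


translate([433, 270, 0]) cube([87, 190, 2675]);


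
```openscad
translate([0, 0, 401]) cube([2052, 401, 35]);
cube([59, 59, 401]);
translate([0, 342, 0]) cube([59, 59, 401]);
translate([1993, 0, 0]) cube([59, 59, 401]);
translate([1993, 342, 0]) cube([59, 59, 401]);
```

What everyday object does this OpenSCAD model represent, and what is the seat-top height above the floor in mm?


A bench. The seat-top height is 436 mm.

A long slab on four corner posts — a bench. The slab sits at z = 401 with thickness 35, so the top is 401 + 35 = 436 mm.


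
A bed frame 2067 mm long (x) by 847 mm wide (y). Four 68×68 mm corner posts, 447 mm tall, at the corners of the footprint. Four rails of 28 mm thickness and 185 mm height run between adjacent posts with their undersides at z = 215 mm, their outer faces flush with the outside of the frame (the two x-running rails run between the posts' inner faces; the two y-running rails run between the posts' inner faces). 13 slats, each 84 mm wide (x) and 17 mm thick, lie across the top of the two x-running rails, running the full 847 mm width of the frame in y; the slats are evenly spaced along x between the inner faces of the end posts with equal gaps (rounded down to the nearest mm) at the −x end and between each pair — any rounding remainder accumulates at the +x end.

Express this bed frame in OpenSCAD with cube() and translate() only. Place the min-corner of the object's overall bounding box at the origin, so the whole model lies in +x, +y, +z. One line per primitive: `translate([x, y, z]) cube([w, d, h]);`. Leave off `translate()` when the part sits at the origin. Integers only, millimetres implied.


cube([68, 68, 447]);
translate([0, 779, 0]) cube([68, 68, 447]);
translate([1999, 0, 0]) cube([68, 68, 447]);
translate([1999, 779, 0]) cube([68, 68, 447]);
translate([68, 0, 215]) cube([1931, 28, 185]);
translate([68, 819, 215]) cube([1931, 28, 185]);
translate([0, 68, 215]) cube([28, 711, 185]);
translate([2039, 68, 215]) cube([28, 711, 185]);
translate([127, 0, 400]) cube([84, 847, 17]);
translate([270, 0, 400]) cube([84, 847, 17]);
translate([413, 0, 400]) cube([84, 847, 17]);
translate([556, 0, 400]) cube([84, 847, 17]);
translate([699, 0, 400]) cube([84, 847, 17]);
translate([842, 0, 400]) cube([84, 847, 17]);
translate([985, 0, 400]) cube([84, 847, 17]);
translate([1128, 0, 400]) cube([84, 847, 17]);
translate([1271, 0, 400]) cube([84, 847, 17]);
translate([1414, 0, 400]) cube([84, 847, 17]);
translate([1557, 0, 400]) cube([84, 847, 17]);
translate([1700, 0, 400]) cube([84, 847, 17]);
translate([1843, 0, 400]) cube([84, 847, 17]);


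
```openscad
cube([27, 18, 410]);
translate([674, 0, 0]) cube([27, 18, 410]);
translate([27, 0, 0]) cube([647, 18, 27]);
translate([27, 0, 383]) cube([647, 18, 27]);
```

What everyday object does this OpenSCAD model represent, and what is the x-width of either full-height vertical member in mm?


A picture frame. The border width is 27 mm.

Four thin pieces enclosing a rectangular opening — a picture frame. The two full-height stiles are 410 mm tall; the top rail sits at z = 383 and is 27 mm tall, so the border above the opening is 410 − 383 = 27 mm, matching the stile x-width.


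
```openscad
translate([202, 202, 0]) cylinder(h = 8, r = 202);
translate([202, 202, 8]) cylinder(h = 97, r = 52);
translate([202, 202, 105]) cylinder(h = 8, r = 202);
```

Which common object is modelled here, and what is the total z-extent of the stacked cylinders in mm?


A spool. The overall height is 113 mm.

Three coaxial cylinders, large–small–large — a spool. Two 8 mm flanges and a 97 mm core give 8 + 97 + 8 = 113 mm.


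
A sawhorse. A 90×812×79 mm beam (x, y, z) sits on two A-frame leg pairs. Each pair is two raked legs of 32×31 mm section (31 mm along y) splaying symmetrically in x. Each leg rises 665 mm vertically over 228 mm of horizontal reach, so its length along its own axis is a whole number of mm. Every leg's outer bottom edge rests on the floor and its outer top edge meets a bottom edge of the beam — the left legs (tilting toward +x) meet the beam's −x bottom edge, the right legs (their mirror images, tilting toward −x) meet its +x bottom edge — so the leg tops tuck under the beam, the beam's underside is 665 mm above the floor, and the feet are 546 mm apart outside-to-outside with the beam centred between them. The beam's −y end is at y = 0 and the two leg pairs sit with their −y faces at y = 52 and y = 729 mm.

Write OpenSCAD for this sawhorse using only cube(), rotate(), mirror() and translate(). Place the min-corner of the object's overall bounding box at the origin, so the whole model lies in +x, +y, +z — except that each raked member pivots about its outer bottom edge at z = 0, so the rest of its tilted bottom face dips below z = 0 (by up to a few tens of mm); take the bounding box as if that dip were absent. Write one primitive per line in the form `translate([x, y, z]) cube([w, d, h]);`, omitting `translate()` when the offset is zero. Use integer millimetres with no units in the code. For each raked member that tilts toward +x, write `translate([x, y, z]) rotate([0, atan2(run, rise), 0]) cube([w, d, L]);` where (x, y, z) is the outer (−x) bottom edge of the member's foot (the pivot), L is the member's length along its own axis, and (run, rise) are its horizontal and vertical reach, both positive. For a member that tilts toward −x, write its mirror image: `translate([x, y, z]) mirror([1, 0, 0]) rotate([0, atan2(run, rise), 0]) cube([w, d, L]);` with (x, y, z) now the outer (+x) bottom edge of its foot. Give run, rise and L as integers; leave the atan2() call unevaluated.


translate([228, 0, 665]) cube([90, 812, 79]);
translate([0, 52, 0]) rotate([0, atan2(228, 665), 0]) cube([32, 31, 703]);
translate([546, 52, 0]) mirror([1, 0, 0]) rotate([0, atan2(228, 665), 0]) cube([32, 31, 703]);
translate([0, 729, 0]) rotate([0, atan2(228, 665), 0]) cube([32, 31, 703]);
translate([546, 729, 0]) mirror([1, 0, 0]) rotate([0, atan2(228, 665), 0]) cube([32, 31, 703]);


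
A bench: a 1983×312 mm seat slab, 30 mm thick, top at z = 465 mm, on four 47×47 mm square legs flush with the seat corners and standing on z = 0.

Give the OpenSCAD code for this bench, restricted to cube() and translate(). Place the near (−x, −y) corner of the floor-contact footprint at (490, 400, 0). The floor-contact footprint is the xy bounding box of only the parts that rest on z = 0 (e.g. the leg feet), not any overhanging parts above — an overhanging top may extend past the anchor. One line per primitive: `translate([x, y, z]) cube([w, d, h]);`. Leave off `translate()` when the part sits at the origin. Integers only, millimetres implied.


translate([490, 400, 435]) cube([1983, 312, 30]);
translate([490, 400, 0]) cube([47, 47, 435]);
translate([490, 665, 0]) cube([47, 47, 435]);
translate([2426, 400, 0]) cube([47, 47, 435]);
translate([2426, 665, 0]) cube([47, 47, 435]);


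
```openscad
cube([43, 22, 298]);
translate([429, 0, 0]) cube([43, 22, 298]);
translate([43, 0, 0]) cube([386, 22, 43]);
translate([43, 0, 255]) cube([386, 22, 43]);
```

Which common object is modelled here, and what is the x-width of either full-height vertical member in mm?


A picture frame. The border width is 43 mm.

Four thin pieces enclosing a rectangular opening — a picture frame. The two full-height stiles are 298 mm tall; the top rail sits at z = 255 and is 43 mm tall, so the border above the opening is 298 − 255 = 43 mm, matching the stile x-width.


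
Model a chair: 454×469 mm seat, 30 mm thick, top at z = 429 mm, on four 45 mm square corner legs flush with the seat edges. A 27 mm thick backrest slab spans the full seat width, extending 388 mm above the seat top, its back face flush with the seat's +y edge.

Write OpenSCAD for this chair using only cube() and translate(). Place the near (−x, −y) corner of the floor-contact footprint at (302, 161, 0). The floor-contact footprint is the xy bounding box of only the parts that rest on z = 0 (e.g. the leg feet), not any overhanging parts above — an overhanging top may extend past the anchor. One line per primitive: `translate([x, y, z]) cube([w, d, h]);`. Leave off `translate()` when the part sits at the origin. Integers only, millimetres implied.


translate([302, 161, 399]) cube([454, 469, 30]);
translate([302, 161, 0]) cube([45, 45, 399]);
translate([711, 161, 0]) cube([45, 45, 399]);
translate([302, 585, 0]) cube([45, 45, 399]);
translate([711, 585, 0]) cube([45, 45, 399]);
translate([302, 603, 429]) cube([454, 27, 388]);


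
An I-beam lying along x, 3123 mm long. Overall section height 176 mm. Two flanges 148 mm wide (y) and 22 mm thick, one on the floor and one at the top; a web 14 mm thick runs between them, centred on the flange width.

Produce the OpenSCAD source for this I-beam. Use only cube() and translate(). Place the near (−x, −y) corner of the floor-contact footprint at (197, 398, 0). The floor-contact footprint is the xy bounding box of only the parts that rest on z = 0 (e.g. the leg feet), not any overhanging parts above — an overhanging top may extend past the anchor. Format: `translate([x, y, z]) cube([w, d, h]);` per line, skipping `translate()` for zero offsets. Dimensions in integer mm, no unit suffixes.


translate([197, 398, 0]) cube([3123, 148, 22]);
translate([197, 465, 22]) cube([3123, 14, 132]);
translate([197, 398, 154]) cube([3123, 148, 22]);


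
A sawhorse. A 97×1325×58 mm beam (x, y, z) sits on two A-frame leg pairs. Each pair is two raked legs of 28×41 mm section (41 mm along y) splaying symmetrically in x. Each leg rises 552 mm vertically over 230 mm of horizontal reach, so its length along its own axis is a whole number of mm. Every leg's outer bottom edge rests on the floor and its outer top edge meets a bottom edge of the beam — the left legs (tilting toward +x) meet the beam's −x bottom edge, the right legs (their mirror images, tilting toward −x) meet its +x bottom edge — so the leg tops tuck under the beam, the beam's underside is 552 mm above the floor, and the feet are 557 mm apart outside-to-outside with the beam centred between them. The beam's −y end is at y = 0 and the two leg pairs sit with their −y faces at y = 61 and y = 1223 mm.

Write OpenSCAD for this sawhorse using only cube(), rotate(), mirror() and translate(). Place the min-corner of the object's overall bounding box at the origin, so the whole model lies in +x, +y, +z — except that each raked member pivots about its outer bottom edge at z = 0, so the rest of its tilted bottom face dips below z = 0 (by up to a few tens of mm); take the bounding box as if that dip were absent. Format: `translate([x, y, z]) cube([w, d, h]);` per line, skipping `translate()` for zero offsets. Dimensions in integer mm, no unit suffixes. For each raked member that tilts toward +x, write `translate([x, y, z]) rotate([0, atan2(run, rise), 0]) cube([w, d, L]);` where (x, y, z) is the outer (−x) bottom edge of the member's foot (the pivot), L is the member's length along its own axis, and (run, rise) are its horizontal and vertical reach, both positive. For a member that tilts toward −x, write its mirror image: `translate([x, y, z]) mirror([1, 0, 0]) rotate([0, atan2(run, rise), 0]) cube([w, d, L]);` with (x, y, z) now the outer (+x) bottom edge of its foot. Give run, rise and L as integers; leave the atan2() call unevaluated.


translate([230, 0, 552]) cube([97, 1325, 58]);
translate([0, 61, 0]) rotate([0, atan2(230, 552), 0]) cube([28, 41, 598]);
translate([557, 61, 0]) mirror([1, 0, 0]) rotate([0, atan2(230, 552), 0]) cube([28, 41, 598]);
translate([0, 1223, 0]) rotate([0, atan2(230, 552), 0]) cube([28, 41, 598]);
translate([557, 1223, 0]) mirror([1, 0, 0]) rotate([0, atan2(230, 552), 0]) cube([28, 41, 598]);
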